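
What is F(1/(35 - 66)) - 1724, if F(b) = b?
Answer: -53445/31 ≈ -1724.0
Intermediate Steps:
F(1/(35 - 66)) - 1724 = 1/(35 - 66) - 1724 = 1/(-31) - 1724 = -1/31 - 1724 = -53445/31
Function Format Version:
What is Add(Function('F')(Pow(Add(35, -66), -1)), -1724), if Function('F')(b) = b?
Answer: Rational(-53445, 31) ≈ -1724.0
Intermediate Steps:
Add(Function('F')(Pow(Add(35, -66), -1)), -1724) = Add(Pow(Add(35, -66), -1), -1724) = Add(Pow(-31, -1), -1724) = Add(Rational(-1, 31), -1724) = Rational(-53445, 31)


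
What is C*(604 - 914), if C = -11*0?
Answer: 0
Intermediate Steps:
C = 0
C*(604 - 914) = 0*(604 - 914) = 0*(-310) = 0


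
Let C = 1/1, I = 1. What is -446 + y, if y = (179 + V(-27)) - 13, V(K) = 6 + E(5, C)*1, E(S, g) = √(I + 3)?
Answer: -272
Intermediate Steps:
C = 1
E(S, g) = 2 (E(S, g) = √(1 + 3) = √4 = 2)
V(K) = 8 (V(K) = 6 + 2*1 = 6 + 2 = 8)
y = 174 (y = (179 + 8) - 13 = 187 - 13 = 174)
-446 + y = -446 + 174 = -272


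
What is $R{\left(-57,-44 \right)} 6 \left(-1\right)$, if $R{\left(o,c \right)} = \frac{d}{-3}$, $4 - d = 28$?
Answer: $-48$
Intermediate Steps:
$d = -24$ ($d = 4 - 28 = -24$)
$R{\left(o,c \right)} = 8$ ($R{\left(o,c \right)} = - \frac{24}{-3} = \left(-24\right) \left(- \frac{1}{3}\right) = 8$)
$R{\left(-57,-44 \right)} 6 \left(-1\right) = 8 \cdot 6 \left(-1\right) = 8 \left(-6\right) = -48$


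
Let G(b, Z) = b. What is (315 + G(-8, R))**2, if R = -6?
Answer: 94249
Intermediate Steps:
(315 + G(-8, R))**2 = (315 - 8)**2 = 307**2 = 94249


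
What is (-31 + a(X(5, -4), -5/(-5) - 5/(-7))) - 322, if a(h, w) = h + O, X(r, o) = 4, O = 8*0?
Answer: -349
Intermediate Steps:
O = 0
a(h, w) = h (a(h, w) = h + 0 = h)
(-31 + a(X(5, -4), -5/(-5) - 5/(-7))) - 322 = (-31 + 4) - 322 = -27 - 322 = -349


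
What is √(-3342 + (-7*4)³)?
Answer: I*√25294 ≈ 159.04*I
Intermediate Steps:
√(-3342 + (-7*4)³) = √(-3342 + (-28)³) = √(-3342 - 21952) = √(-25294) = I*√25294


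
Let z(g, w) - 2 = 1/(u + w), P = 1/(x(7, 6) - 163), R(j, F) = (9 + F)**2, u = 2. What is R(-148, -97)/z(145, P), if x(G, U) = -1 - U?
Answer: 164076/53 ≈ 3095.8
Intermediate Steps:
P = -1/170 (P = 1/((-1 - 1*6) - 163) = 1/((-1 - 6) - 163) = 1/(-7 - 163) = 1/(-170) = -1/170 ≈ -0.0058824)
z(g, w) = 2 + 1/(2 + w)
R(-148, -97)/z(145, P) = (9 - 97)**2/(((5 + 2*(-1/170))/(2 - 1/170))) = (-88)**2/(((5 - 1/85)/(339/170))) = 7744/(((170/339)*(424/85))) = 7744/(848/339) = 7744*(339/848) = 164076/53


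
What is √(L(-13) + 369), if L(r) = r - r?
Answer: 3*√41 ≈ 19.209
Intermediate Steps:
L(r) = 0
√(L(-13) + 369) = √(0 + 369) = √369 = 3*√41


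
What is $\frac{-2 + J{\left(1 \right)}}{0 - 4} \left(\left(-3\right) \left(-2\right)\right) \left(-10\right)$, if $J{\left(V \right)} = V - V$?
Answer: $-30$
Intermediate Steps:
$J{\left(V \right)} = 0$
$\frac{-2 + J{\left(1 \right)}}{0 - 4} \left(\left(-3\right) \left(-2\right)\right) \left(-10\right) = \frac{-2 + 0}{0 - 4} \left(\left(-3\right) \left(-2\right)\right) \left(-10\right) = - \frac{2}{-4} \cdot 6 \left(-10\right) = \left(-2\right) \left(- \frac{1}{4}\right) 6 \left(-10\right) = \frac{1}{2} \cdot 6 \left(-10\right) = 3 \left(-10\right) = -30$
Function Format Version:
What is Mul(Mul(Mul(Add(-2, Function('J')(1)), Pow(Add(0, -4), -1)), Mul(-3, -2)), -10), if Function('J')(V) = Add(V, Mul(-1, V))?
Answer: -30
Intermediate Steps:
Function('J')(V) = 0
Mul(Mul(Mul(Add(-2, Function('J')(1)), Pow(Add(0, -4), -1)), Mul(-3, -2)), -10) = Mul(Mul(Mul(Add(-2, 0), Pow(Add(0, -4), -1)), Mul(-3, -2)), -10) = Mul(Mul(Mul(-2, Pow(-4, -1)), 6), -10) = Mul(Mul(Mul(-2, Rational(-1, 4)), 6), -10) = Mul(Mul(Rational(1, 2), 6), -10) = Mul(3, -10) = -30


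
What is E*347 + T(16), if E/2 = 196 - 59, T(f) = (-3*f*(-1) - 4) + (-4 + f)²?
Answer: 95266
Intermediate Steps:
T(f) = -4 + (-4 + f)² + 3*f (T(f) = (3*f - 4) + (-4 + f)² = (-4 + 3*f) + (-4 + f)² = -4 + (-4 + f)² + 3*f)
E = 274 (E = 2*(196 - 59) = 2*137 = 274)
E*347 + T(16) = 274*347 + (12 + 16² - 5*16) = 95078 + (12 + 256 - 80) = 95078 + 188 = 95266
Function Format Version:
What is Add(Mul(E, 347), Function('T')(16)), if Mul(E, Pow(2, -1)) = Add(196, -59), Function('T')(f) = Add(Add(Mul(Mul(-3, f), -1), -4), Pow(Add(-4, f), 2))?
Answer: 95266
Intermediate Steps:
Function('T')(f) = Add(-4, Pow(Add(-4, f), 2), Mul(3, f)) (Function('T')(f) = Add(Add(Mul(3, f), -4), Pow(Add(-4, f), 2)) = Add(Add(-4, Mul(3, f)), Pow(Add(-4, f), 2)) = Add(-4, Pow(Add(-4, f), 2), Mul(3, f)))
E = 274 (E = Mul(2, Add(196, -59)) = Mul(2, 137) = 274)
Add(Mul(E, 347), Function('T')(16)) = Add(Mul(274, 347), Add(12, Pow(16, 2), Mul(-5, 16))) = Add(95078, Add(12, 256, -80)) = Add(95078, 188) = 95266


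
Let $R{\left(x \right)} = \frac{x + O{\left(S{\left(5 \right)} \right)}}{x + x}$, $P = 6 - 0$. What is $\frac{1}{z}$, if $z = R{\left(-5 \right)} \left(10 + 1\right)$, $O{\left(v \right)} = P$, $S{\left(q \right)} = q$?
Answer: $- \frac{10}{11} \approx -0.90909$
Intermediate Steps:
$P = 6$ ($P = 6 + 0 = 6$)
$O{\left(v \right)} = 6$
$R{\left(x \right)} = \frac{6 + x}{2 x}$ ($R{\left(x \right)} = \frac{x + 6}{x + x} = \frac{6 + x}{2 x}$)
$z = - \frac{11}{10}$ ($z = \frac{6 - 5}{2 \left(-5\right)} \left(10 + 1\right) = \frac{1}{2} \left(- \frac{1}{5}\right) 1 \cdot 11 = \left(- \frac{1}{10}\right) 11 = - \frac{11}{10} \approx -1.1$)
$\frac{1}{z} = \frac{1}{- \frac{11}{10}} = - \frac{10}{11}$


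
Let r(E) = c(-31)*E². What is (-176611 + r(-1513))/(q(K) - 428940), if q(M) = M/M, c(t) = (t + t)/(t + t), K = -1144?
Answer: -301794/61277 ≈ -4.9251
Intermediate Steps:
c(t) = 1 (c(t) = (2*t)/((2*t)) = (2*t)*(1/(2*t)) = 1)
q(M) = 1
r(E) = E² (r(E) = 1*E² = E²)
(-176611 + r(-1513))/(q(K) - 428940) = (-176611 + (-1513)²)/(1 - 428940) = (-176611 + 2289169)/(-428939) = 2112558*(-1/428939) = -301794/61277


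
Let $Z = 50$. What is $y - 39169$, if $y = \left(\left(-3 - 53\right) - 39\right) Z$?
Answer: $-43919$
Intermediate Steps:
$y = -4750$ ($y = \left(\left(-3 - 53\right) - 39\right) 50 = \left(-56 - 39\right) 50 = \left(-95\right) 50 = -4750$)
$y - 39169 = -4750 - 39169 = -43919$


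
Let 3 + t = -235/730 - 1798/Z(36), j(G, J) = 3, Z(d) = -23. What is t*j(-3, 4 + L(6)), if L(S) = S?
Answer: 754059/3358 ≈ 224.56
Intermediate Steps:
t = 251353/3358 (t = -3 + (-235/730 - 1798/(-23)) = -3 + (-235*1/730 - 1798*(-1/23)) = -3 + (-47/146 + 1798/23) = -3 + 261427/3358 = 251353/3358 ≈ 74.852)
t*j(-3, 4 + L(6)) = (251353/3358)*3 = 754059/3358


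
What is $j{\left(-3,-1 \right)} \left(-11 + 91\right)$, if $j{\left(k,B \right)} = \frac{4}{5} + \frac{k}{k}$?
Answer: $144$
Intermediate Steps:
$j{\left(k,B \right)} = \frac{9}{5}$ ($j{\left(k,B \right)} = 4 \cdot \frac{1}{5} + 1 = \frac{4}{5} + 1 = \frac{9}{5}$)
$j{\left(-3,-1 \right)} \left(-11 + 91\right) = \frac{9 \left(-11 + 91\right)}{5} = \frac{9}{5} \cdot 80 = 144$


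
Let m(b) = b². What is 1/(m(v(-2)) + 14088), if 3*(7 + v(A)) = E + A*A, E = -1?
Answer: 1/14124 ≈ 7.0801e-5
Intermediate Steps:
v(A) = -22/3 + A²/3 (v(A) = -7 + (-1 + A*A)/3 = -7 + (-1 + A²)/3 = -7 + (-⅓ + A²/3) = -22/3 + A²/3)
1/(m(v(-2)) + 14088) = 1/((-22/3 + (⅓)*(-2)²)² + 14088) = 1/((-22/3 + (⅓)*4)² + 14088) = 1/((-22/3 + 4/3)² + 14088) = 1/((-6)² + 14088) = 1/(36 + 14088) = 1/14124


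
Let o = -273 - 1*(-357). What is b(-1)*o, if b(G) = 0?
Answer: 0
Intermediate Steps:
o = 84 (o = -273 + 357 = 84)
b(-1)*o = 0*84 = 0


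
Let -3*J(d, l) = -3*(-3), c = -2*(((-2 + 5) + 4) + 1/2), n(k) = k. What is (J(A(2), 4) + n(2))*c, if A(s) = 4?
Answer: 15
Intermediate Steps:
c = -15 (c = -2*((3 + 4) + ½) = -2*(7 + ½) = -2*15/2 = -15)
J(d, l) = -3 (J(d, l) = -(-1)*(-3) = -⅓*9 = -3)
(J(A(2), 4) + n(2))*c = (-3 + 2)*(-15) = -1*(-15) = 15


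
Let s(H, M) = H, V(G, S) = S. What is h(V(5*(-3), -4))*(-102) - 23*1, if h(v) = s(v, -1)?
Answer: 385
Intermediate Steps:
h(v) = v
h(V(5*(-3), -4))*(-102) - 23*1 = -4*(-102) - 23*1 = 408 - 23 = 385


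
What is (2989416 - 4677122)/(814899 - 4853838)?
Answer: 1687706/4038939 ≈ 0.41786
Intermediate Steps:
(2989416 - 4677122)/(814899 - 4853838) = -1687706/(-4038939) = -1687706*(-1/4038939) = 1687706/4038939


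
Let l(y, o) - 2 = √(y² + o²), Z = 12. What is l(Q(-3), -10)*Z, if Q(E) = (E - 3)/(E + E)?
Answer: 24 + 12*√101 ≈ 144.60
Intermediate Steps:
Q(E) = (-3 + E)/(2*E) (Q(E) = (-3 + E)/((2*E)) = (-3 + E)*(1/(2*E)) = (-3 + E)/(2*E))
l(y, o) = 2 + √(o² + y²) (l(y, o) = 2 + √(y² + o²) = 2 + √(o² + y²))
l(Q(-3), -10)*Z = (2 + √((-10)² + ((½)*(-3 - 3)/(-3))²))*12 = (2 + √(100 + ((½)*(-⅓)*(-6))²))*12 = (2 + √(100 + 1²))*12 = (2 + √(100 + 1))*12 = (2 + √101)*12 = 24 + 12*√101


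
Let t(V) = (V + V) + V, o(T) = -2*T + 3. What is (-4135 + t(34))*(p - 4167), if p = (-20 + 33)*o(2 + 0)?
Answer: 16857940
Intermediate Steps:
o(T) = 3 - 2*T
t(V) = 3*V (t(V) = 2*V + V = 3*V)
p = -13 (p = (-20 + 33)*(3 - 2*(2 + 0)) = 13*(3 - 2*2) = 13*(3 - 4) = 13*(-1) = -13)
(-4135 + t(34))*(p - 4167) = (-4135 + 3*34)*(-13 - 4167) = (-4135 + 102)*(-4180) = -4033*(-4180) = 16857940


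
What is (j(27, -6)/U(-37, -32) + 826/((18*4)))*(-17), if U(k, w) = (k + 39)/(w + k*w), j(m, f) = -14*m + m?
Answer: 123724691/36 ≈ 3.4368e+6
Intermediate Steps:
j(m, f) = -13*m
U(k, w) = (39 + k)/(w + k*w)
(j(27, -6)/U(-37, -32) + 826/((18*4)))*(-17) = ((-13*27)/(((39 - 37)/((-32)*(1 - 37)))) + 826/((18*4)))*(-17) = (-351/((-1/32*2/(-36))) + 826/72)*(-17) = (-351/((-1/32*(-1/36)*2)) + 826*(1/72))*(-17) = (-351/1/576 + 413/36)*(-17) = (-351*576 + 413/36)*(-17) = (-202176 + 413/36)*(-17) = -7277923/36*(-17) = 123724691/36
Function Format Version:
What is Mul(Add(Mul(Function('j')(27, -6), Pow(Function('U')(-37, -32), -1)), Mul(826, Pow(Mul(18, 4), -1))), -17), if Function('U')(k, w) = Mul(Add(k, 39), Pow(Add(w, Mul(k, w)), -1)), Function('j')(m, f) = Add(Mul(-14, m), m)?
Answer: Rational(123724691, 36) ≈ 3.4368e+6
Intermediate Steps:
Function('j')(m, f) = Mul(-13, m)
Function('U')(k, w) = Mul(Pow(Add(w, Mul(k, w)), -1), Add(39, k)) (Function('U')(k, w) = Mul(Add(39, k), Pow(Add(w, Mul(k, w)), -1)) = Mul(Pow(Add(w, Mul(k, w)), -1), Add(39, k)))
Mul(Add(Mul(Function('j')(27, -6), Pow(Function('U')(-37, -32), -1)), Mul(826, Pow(Mul(18, 4), -1))), -17) = Mul(Add(Mul(Mul(-13, 27), Pow(Mul(Pow(-32, -1), Pow(Add(1, -37), -1), Add(39, -37)), -1)), Mul(826, Pow(Mul(18, 4), -1))), -17) = Mul(Add(Mul(-351, Pow(Mul(Rational(-1, 32), Pow(-36, -1), 2), -1)), Mul(826, Pow(72, -1))), -17) = Mul(Add(Mul(-351, Pow(Mul(Rational(-1, 32), Rational(-1, 36), 2), -1)), Mul(826, Rational(1, 72))), -17) = Mul(Add(Mul(-351, Pow(Rational(1, 576), -1)), Rational(413, 36)), -17) = Mul(Add(Mul(-351, 576), Rational(413, 36)), -17) = Mul(Add(-202176, Rational(413, 36)), -17) = Mul(Rational(-7277923, 36), -17) = Rational(123724691, 36)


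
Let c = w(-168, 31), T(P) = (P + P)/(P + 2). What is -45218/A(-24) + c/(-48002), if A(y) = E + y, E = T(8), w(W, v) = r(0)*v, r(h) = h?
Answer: 113045/56 ≈ 2018.7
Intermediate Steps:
w(W, v) = 0 (w(W, v) = 0*v = 0)
T(P) = 2*P/(2 + P) (T(P) = (2*P)/(2 + P) = 2*P/(2 + P))
E = 8/5 (E = 2*8/(2 + 8) = 2*8/10 = 2*8*(⅒) = 8/5 ≈ 1.6000)
A(y) = 8/5 + y
c = 0
-45218/A(-24) + c/(-48002) = -45218/(8/5 - 24) + 0/(-48002) = -45218/(-112/5) + 0*(-1/48002) = -45218*(-5/112) + 0 = 113045/56 + 0 = 113045/56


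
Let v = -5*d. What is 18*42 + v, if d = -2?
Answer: 766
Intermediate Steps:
v = 10 (v = -5*(-2) = 10)
18*42 + v = 18*42 + 10 = 756 + 10 = 766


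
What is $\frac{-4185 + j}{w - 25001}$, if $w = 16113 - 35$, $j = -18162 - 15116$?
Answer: $\frac{37463}{8923} \approx 4.1985$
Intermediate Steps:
$j = -33278$ ($j = -18162 - 15116 = -33278$)
$w = 16078$
$\frac{-4185 + j}{w - 25001} = \frac{-4185 - 33278}{16078 - 25001} = - \frac{37463}{-8923} = \left(-37463\right) \left(- \frac{1}{8923}\right) = \frac{37463}{8923}$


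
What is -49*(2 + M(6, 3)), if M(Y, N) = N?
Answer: -245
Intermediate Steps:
-49*(2 + M(6, 3)) = -49*(2 + 3) = -49*5 = -245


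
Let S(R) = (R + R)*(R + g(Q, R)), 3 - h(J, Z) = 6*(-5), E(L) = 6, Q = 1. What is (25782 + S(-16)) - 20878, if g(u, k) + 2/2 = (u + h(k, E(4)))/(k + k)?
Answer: 5482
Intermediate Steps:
h(J, Z) = 33 (h(J, Z) = 3 - 6*(-5) = 3 - 1*(-30) = 3 + 30 = 33)
g(u, k) = -1 + (33 + u)/(2*k) (g(u, k) = -1 + (u + 33)/(k + k) = -1 + (33 + u)/((2*k)) = -1 + (33 + u)*(1/(2*k)) = -1 + (33 + u)/(2*k))
S(R) = 2*R*(R + (34 - 2*R)/(2*R)) (S(R) = (R + R)*(R + (33 + 1 - 2*R)/(2*R)) = (2*R)*(R + (34 - 2*R)/(2*R)) = 2*R*(R + (34 - 2*R)/(2*R)))
(25782 + S(-16)) - 20878 = (25782 + (34 - 2*(-16) + 2*(-16)²)) - 20878 = (25782 + (34 + 32 + 2*256)) - 20878 = (25782 + (34 + 32 + 512)) - 20878 = (25782 + 578) - 20878 = 26360 - 20878 = 5482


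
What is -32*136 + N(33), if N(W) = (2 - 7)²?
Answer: -4327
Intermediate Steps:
N(W) = 25 (N(W) = (-5)² = 25)
-32*136 + N(33) = -32*136 + 25 = -4352 + 25 = -4327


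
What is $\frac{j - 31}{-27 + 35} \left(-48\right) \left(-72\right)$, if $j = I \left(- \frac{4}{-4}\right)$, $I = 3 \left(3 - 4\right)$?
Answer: $-14688$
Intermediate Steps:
$I = -3$ ($I = 3 \left(-1\right) = -3$)
$j = -3$ ($j = - 3 \left(- \frac{4}{-4}\right) = - 3 \left(\left(-4\right) \left(- \frac{1}{4}\right)\right) = \left(-3\right) 1 = -3$)
$\frac{j - 31}{-27 + 35} \left(-48\right) \left(-72\right) = \frac{-3 - 31}{-27 + 35} \left(-48\right) \left(-72\right) = - \frac{34}{8} \left(-48\right) \left(-72\right) = \left(-34\right) \frac{1}{8} \left(-48\right) \left(-72\right) = \left(- \frac{17}{4}\right) \left(-48\right) \left(-72\right) = 204 \left(-72\right) = -14688$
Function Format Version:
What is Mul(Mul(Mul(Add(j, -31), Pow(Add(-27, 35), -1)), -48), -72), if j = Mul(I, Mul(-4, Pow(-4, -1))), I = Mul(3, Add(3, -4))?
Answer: -14688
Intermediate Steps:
I = -3 (I = Mul(3, -1) = -3)
j = -3 (j = Mul(-3, Mul(-4, Pow(-4, -1))) = Mul(-3, Mul(-4, Rational(-1, 4))) = Mul(-3, 1) = -3)
Mul(Mul(Mul(Add(j, -31), Pow(Add(-27, 35), -1)), -48), -72) = Mul(Mul(Mul(Add(-3, -31), Pow(Add(-27, 35), -1)), -48), -72) = Mul(Mul(Mul(-34, Pow(8, -1)), -48), -72) = Mul(Mul(Mul(-34, Rational(1, 8)), -48), -72) = Mul(Mul(Rational(-17, 4), -48), -72) = Mul(204, -72) = -14688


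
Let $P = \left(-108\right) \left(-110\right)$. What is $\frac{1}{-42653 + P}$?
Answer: $- \frac{1}{30773} \approx -3.2496 \cdot 10^{-5}$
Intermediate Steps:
$P = 11880$
$\frac{1}{-42653 + P} = \frac{1}{-42653 + 11880} = \frac{1}{-30773} = - \frac{1}{30773}$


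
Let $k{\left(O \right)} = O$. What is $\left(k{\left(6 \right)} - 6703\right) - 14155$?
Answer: $-20852$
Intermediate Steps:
$\left(k{\left(6 \right)} - 6703\right) - 14155 = \left(6 - 6703\right) - 14155 = -6697 - 14155 = -20852$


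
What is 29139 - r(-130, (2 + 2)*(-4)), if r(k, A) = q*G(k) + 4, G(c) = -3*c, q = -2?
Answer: 29915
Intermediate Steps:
r(k, A) = 4 + 6*k (r(k, A) = -(-6)*k + 4 = 6*k + 4 = 4 + 6*k)
29139 - r(-130, (2 + 2)*(-4)) = 29139 - (4 + 6*(-130)) = 29139 - (4 - 780) = 29139 - 1*(-776) = 29139 + 776 = 29915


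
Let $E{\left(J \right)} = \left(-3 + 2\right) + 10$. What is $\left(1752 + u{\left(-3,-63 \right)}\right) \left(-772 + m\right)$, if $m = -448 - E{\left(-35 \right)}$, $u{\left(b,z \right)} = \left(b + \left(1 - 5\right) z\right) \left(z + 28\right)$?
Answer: $8557527$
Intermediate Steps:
$u{\left(b,z \right)} = \left(28 + z\right) \left(b - 4 z\right)$ ($u{\left(b,z \right)} = \left(b - 4 z\right) \left(28 + z\right) = \left(28 + z\right) \left(b - 4 z\right)$)
$E{\left(J \right)} = 9$ ($E{\left(J \right)} = -1 + 10 = 9$)
$m = -457$ ($m = -448 - 9 = -457$)
$\left(1752 + u{\left(-3,-63 \right)}\right) \left(-772 + m\right) = \left(1752 - \left(-7161 + 15876\right)\right) \left(-772 - 457\right) = \left(1752 + \left(7056 - 15876 - 84 + 189\right)\right) \left(-1229\right) = \left(1752 - 8715\right) \left(-1229\right) = \left(-6963\right) \left(-1229\right) = 8557527$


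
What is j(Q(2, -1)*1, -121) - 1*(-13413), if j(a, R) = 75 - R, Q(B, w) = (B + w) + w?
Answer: 13609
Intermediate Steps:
Q(B, w) = B + 2*w
j(Q(2, -1)*1, -121) - 1*(-13413) = (75 - 1*(-121)) - 1*(-13413) = (75 + 121) + 13413 = 196 + 13413 = 13609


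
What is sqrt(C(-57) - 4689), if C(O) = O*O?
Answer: 12*I*sqrt(10) ≈ 37.947*I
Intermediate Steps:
C(O) = O**2
sqrt(C(-57) - 4689) = sqrt((-57)**2 - 4689) = sqrt(3249 - 4689) = sqrt(-1440) = 12*I*sqrt(10)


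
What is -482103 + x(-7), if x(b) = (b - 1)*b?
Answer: -482047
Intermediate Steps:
x(b) = b*(-1 + b) (x(b) = (-1 + b)*b = b*(-1 + b))
-482103 + x(-7) = -482103 - 7*(-1 - 7) = -482103 - 7*(-8) = -482103 + 56 = -482047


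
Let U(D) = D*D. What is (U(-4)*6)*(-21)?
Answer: -2016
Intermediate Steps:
U(D) = D²
(U(-4)*6)*(-21) = ((-4)²*6)*(-21) = (16*6)*(-21) = 96*(-21) = -2016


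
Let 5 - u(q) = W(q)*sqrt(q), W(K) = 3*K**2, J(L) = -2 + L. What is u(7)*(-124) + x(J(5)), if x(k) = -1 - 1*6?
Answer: -627 + 18228*sqrt(7) ≈ 47600.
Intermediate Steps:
x(k) = -7 (x(k) = -1 - 6 = -7)
u(q) = 5 - 3*q**(5/2) (u(q) = 5 - 3*q**2*sqrt(q) = 5 - 3*q**(5/2))
u(7)*(-124) + x(J(5)) = (5 - 147*sqrt(7))*(-124) - 7 = (-620 + 18228*sqrt(7)) - 7 = -627 + 18228*sqrt(7)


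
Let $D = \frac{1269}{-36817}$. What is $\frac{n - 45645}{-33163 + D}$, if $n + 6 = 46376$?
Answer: $- \frac{5338465}{244192688} \approx -0.021862$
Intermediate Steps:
$D = - \frac{1269}{36817}$ ($D = 1269 \left(- \frac{1}{36817}\right) = - \frac{1269}{36817} \approx -0.034468$)
$n = 46370$ ($n = -6 + 46376 = 46370$)
$\frac{n - 45645}{-33163 + D} = \frac{46370 - 45645}{-33163 - \frac{1269}{36817}} = \frac{725}{- \frac{1220963440}{36817}} = 725 \left(- \frac{36817}{1220963440}\right) = - \frac{5338465}{244192688}$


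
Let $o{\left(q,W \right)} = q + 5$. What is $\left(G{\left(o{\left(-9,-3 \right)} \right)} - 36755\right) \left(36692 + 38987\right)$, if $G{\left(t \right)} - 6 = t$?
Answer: $-2781430287$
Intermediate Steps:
$o{\left(q,W \right)} = 5 + q$
$G{\left(t \right)} = 6 + t$
$\left(G{\left(o{\left(-9,-3 \right)} \right)} - 36755\right) \left(36692 + 38987\right) = \left(\left(6 + \left(5 - 9\right)\right) - 36755\right) \left(36692 + 38987\right) = \left(\left(6 - 4\right) - 36755\right) 75679 = \left(2 - 36755\right) 75679 = \left(-36753\right) 75679 = -2781430287$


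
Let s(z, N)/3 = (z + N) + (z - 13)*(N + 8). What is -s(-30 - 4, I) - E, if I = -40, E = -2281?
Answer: -2009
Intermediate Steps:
s(z, N) = 3*N + 3*z + 3*(-13 + z)*(8 + N) (s(z, N) = 3*((z + N) + (z - 13)*(N + 8)) = 3*((N + z) + (-13 + z)*(8 + N)) = 3*(N + z + (-13 + z)*(8 + N)) = 3*N + 3*z + 3*(-13 + z)*(8 + N))
-s(-30 - 4, I) - E = -(-312 - 36*(-40) + 27*(-30 - 4) + 3*(-40)*(-30 - 4)) - 1*(-2281) = -(-312 + 1440 + 27*(-34) + 3*(-40)*(-34)) + 2281 = -(-312 + 1440 - 918 + 4080) + 2281 = -1*4290 + 2281 = -4290 + 2281 = -2009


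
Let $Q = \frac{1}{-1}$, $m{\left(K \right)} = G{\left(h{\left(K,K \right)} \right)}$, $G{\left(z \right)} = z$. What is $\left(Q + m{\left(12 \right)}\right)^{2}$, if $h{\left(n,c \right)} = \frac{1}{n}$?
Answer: $\frac{121}{144} \approx 0.84028$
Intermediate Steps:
$m{\left(K \right)} = \frac{1}{K}$
$Q = -1$
$\left(Q + m{\left(12 \right)}\right)^{2} = \left(-1 + \frac{1}{12}\right)^{2} = \left(- \frac{11}{12}\right)^{2} = \frac{121}{144}$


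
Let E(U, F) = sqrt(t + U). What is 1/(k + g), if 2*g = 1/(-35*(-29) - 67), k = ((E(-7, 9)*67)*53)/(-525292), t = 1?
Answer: 32697904703784/17015694015985 + 419090814646992*I*sqrt(6)/17015694015985 ≈ 1.9216 + 60.33*I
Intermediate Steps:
E(U, F) = sqrt(1 + U)
k = -3551*I*sqrt(6)/525292 (k = ((sqrt(1 - 7)*67)*53)/(-525292) = ((sqrt(-6)*67)*53)*(-1/525292) = (((I*sqrt(6))*67)*53)*(-1/525292) = ((67*I*sqrt(6))*53)*(-1/525292) = (3551*I*sqrt(6))*(-1/525292) = -3551*I*sqrt(6)/525292 ≈ -0.016559*I)
g = 1/1896 (g = 1/(2*(-35*(-29) - 67)) = 1/(2*(1015 - 67)) = (1/2)/948 = (1/2)*(1/948) = 1/1896 ≈ 0.00052743)
1/(k + g) = 1/(-3551*I*sqrt(6)/525292 + 1/1896) = 1/(1/1896 - 3551*I*sqrt(6)/525292)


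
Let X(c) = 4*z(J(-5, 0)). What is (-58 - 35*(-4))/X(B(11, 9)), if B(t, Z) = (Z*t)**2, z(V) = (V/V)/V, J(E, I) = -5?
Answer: -205/2 ≈ -102.50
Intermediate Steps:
z(V) = 1/V
B(t, Z) = Z**2*t**2
X(c) = -4/5 (X(c) = 4/(-5) = 4*(-1/5) = -4/5)
(-58 - 35*(-4))/X(B(11, 9)) = (-58 - 35*(-4))/(-4/5) = (-58 + 140)*(-5/4) = 82*(-5/4) = -205/2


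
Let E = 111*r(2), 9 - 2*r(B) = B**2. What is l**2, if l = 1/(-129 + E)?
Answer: 4/88209 ≈ 4.5347e-5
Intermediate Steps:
r(B) = 9/2 - B**2/2
E = 555/2 (E = 111*(9/2 - 1/2*2**2) = 111*(9/2 - 1/2*4) = 111*(9/2 - 2) = 111*(5/2) = 555/2 ≈ 277.50)
l = 2/297 (l = 1/(-129 + 555/2) = 1/(297/2) = 2/297 ≈ 0.0067340)
l**2 = (2/297)**2 = 4/88209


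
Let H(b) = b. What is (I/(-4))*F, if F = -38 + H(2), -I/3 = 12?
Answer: -324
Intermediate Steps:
I = -36 (I = -3*12 = -36)
F = -36 (F = -38 + 2 = -36)
(I/(-4))*F = -36/(-4)*(-36) = -36*(-¼)*(-36) = 9*(-36) = -324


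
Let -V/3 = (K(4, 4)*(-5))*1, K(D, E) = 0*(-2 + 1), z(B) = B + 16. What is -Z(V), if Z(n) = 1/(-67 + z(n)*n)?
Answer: 1/67 ≈ 0.014925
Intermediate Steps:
z(B) = 16 + B
K(D, E) = 0 (K(D, E) = 0*(-1) = 0)
V = 0 (V = -3*0*(-5) = -0 = -3*0 = 0)
Z(n) = 1/(-67 + n*(16 + n)) (Z(n) = 1/(-67 + (16 + n)*n) = 1/(-67 + n*(16 + n)))
-Z(V) = -1/(-67 + 0*(16 + 0)) = -1/(-67 + 0*16) = -1/(-67 + 0) = -1/(-67) = -1*(-1/67) = 1/67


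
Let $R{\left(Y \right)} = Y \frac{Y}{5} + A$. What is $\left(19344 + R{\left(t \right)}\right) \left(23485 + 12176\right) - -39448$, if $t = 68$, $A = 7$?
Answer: $\frac{3615473759}{5} \approx 7.2309 \cdot 10^{8}$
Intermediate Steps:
$R{\left(Y \right)} = 7 + \frac{Y^{2}}{5}$ ($R{\left(Y \right)} = Y \frac{Y}{5} + 7 = \frac{Y^{2}}{5} + 7 = 7 + \frac{Y^{2}}{5}$)
$\left(19344 + R{\left(t \right)}\right) \left(23485 + 12176\right) - -39448 = \left(19344 + \left(7 + \frac{68^{2}}{5}\right)\right) \left(23485 + 12176\right) - -39448 = \left(19344 + \left(7 + \frac{1}{5} \cdot 4624\right)\right) 35661 + 39448 = \left(19344 + \left(7 + \frac{4624}{5}\right)\right) 35661 + 39448 = \left(19344 + \frac{4659}{5}\right) 35661 + 39448 = \frac{101379}{5} \cdot 35661 + 39448 = \frac{3615276519}{5} + 39448 = \frac{3615473759}{5}$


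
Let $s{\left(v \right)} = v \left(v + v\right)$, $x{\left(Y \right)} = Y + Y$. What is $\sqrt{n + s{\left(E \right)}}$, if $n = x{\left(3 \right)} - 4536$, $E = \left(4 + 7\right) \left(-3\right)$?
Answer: $28 i \sqrt{3} \approx 48.497 i$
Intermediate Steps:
$x{\left(Y \right)} = 2 Y$
$E = -33$ ($E = 11 \left(-3\right) = -33$)
$s{\left(v \right)} = 2 v^{2}$ ($s{\left(v \right)} = v 2 v = 2 v^{2}$)
$n = -4530$ ($n = 2 \cdot 3 - 4536 = 6 - 4536 = -4530$)
$\sqrt{n + s{\left(E \right)}} = \sqrt{-4530 + 2 \left(-33\right)^{2}} = \sqrt{-4530 + 2 \cdot 1089} = \sqrt{-4530 + 2178} = \sqrt{-2352} = 28 i \sqrt{3}$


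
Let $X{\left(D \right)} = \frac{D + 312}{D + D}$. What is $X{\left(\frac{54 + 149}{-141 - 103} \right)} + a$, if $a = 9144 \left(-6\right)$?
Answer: $- \frac{22350709}{406} \approx -55051.0$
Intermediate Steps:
$a = -54864$
$X{\left(D \right)} = \frac{312 + D}{2 D}$
$X{\left(\frac{54 + 149}{-141 - 103} \right)} + a = \frac{312 + \frac{54 + 149}{-141 - 103}}{2 \frac{54 + 149}{-141 - 103}} - 54864 = \frac{312 + \frac{203}{-244}}{2 \frac{203}{-244}} - 54864 = \frac{312 + 203 \left(- \frac{1}{244}\right)}{2 \cdot 203 \left(- \frac{1}{244}\right)} - 54864 = \frac{312 - \frac{203}{244}}{2 \left(- \frac{203}{244}\right)} - 54864 = \frac{1}{2} \left(- \frac{244}{203}\right) \frac{75925}{244} - 54864 = - \frac{75925}{406} - 54864 = - \frac{22350709}{406}$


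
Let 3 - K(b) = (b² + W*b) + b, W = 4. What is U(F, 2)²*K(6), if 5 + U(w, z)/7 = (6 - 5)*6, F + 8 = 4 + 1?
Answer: -3087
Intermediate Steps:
F = -3 (F = -8 + (4 + 1) = -8 + 5 = -3)
K(b) = 3 - b² - 5*b (K(b) = 3 - ((b² + 4*b) + b) = 3 - (b² + 5*b) = 3 + (-b² - 5*b) = 3 - b² - 5*b)
U(w, z) = 7 (U(w, z) = -35 + 7*((6 - 5)*6) = -35 + 7*(1*6) = -35 + 7*6 = -35 + 42 = 7)
U(F, 2)²*K(6) = 7²*(3 - 1*6² - 5*6) = 49*(3 - 1*36 - 30) = 49*(3 - 36 - 30) = 49*(-63) = -3087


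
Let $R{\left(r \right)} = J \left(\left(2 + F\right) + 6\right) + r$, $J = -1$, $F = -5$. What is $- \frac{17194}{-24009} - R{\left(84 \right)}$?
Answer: $- \frac{1927535}{24009} \approx -80.284$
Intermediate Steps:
$R{\left(r \right)} = -3 + r$ ($R{\left(r \right)} = - (\left(2 - 5\right) + 6) + r = - (-3 + 6) + r = \left(-1\right) 3 + r = -3 + r$)
$- \frac{17194}{-24009} - R{\left(84 \right)} = - \frac{17194}{-24009} - \left(-3 + 84\right) = \left(-17194\right) \left(- \frac{1}{24009}\right) - 81 = \frac{17194}{24009} - 81 = - \frac{1927535}{24009}$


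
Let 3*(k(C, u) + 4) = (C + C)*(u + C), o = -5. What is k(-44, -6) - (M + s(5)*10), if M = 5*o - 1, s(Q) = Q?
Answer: 4316/3 ≈ 1438.7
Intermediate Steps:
k(C, u) = -4 + 2*C*(C + u)/3 (k(C, u) = -4 + ((C + C)*(u + C))/3 = -4 + ((2*C)*(C + u))/3 = -4 + (2*C*(C + u))/3 = -4 + 2*C*(C + u)/3)
M = -26 (M = 5*(-5) - 1 = -25 - 1 = -26)
k(-44, -6) - (M + s(5)*10) = (-4 + (⅔)*(-44)² + (⅔)*(-44)*(-6)) - (-26 + 5*10) = (-4 + (⅔)*1936 + 176) - (-26 + 50) = (-4 + 3872/3 + 176) - 1*24 = 4388/3 - 24 = 4316/3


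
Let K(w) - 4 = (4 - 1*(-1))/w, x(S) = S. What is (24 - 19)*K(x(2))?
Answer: 65/2 ≈ 32.500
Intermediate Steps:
K(w) = 4 + 5/w (K(w) = 4 + (4 - 1*(-1))/w = 4 + (4 + 1)/w = 4 + 5/w)
(24 - 19)*K(x(2)) = (24 - 19)*(4 + 5/2) = 5*(4 + 5*(½)) = 5*(4 + 5/2) = 5*(13/2) = 65/2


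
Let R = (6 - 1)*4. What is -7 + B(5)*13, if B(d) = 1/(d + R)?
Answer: -162/25 ≈ -6.4800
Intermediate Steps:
R = 20 (R = 5*4 = 20)
B(d) = 1/(20 + d) (B(d) = 1/(d + 20) = 1/(20 + d))
-7 + B(5)*13 = -7 + 13/(20 + 5) = -7 + 13/25 = -162/25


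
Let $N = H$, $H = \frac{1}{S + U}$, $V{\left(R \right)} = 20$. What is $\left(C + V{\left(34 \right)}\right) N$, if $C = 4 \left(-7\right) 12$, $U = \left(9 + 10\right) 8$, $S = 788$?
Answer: $- \frac{79}{235} \approx -0.33617$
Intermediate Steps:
$U = 152$ ($U = 19 \cdot 8 = 152$)
$H = \frac{1}{940}$ ($H = \frac{1}{788 + 152} = \frac{1}{940} \approx 0.0010638$)
$C = -336$ ($C = \left(-28\right) 12 = -336$)
$N = \frac{1}{940} \approx 0.0010638$
$\left(C + V{\left(34 \right)}\right) N = \left(-336 + 20\right) \frac{1}{940} = \left(-316\right) \frac{1}{940} = - \frac{79}{235}$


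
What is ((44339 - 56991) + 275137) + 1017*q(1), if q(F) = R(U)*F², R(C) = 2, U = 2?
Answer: 264519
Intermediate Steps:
q(F) = 2*F²
((44339 - 56991) + 275137) + 1017*q(1) = ((44339 - 56991) + 275137) + 1017*(2*1²) = (-12652 + 275137) + 1017*(2*1) = 262485 + 1017*2 = 262485 + 2034 = 264519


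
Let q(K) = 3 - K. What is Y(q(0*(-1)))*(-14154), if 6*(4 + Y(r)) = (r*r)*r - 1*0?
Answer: -7077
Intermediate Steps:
Y(r) = -4 + r³/6 (Y(r) = -4 + ((r*r)*r - 1*0)/6 = -4 + (r²*r + 0)/6 = -4 + (r³ + 0)/6 = -4 + r³/6)
Y(q(0*(-1)))*(-14154) = (-4 + (3 - 0*(-1))³/6)*(-14154) = (-4 + (3 - 1*0)³/6)*(-14154) = (-4 + (3 + 0)³/6)*(-14154) = (-4 + (⅙)*3³)*(-14154) = (-4 + (⅙)*27)*(-14154) = (-4 + 9/2)*(-14154) = (½)*(-14154) = -7077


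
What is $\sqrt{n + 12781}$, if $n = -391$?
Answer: $\sqrt{12390} \approx 111.31$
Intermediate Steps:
$\sqrt{n + 12781} = \sqrt{-391 + 12781} = \sqrt{12390}$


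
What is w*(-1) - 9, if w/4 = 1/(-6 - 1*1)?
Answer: -59/7 ≈ -8.4286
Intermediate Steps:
w = -4/7 (w = 4/(-6 - 1*1) = 4/(-6 - 1) = 4/(-7) = 4*(-⅐) = -4/7 ≈ -0.57143)
w*(-1) - 9 = -4/7*(-1) - 9 = 4/7 - 9 = -59/7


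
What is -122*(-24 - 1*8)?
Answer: 3904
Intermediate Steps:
-122*(-24 - 1*8) = -122*(-24 - 8) = -122*(-32) = 3904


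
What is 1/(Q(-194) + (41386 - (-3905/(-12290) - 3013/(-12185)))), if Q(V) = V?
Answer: 29950730/1233713547721 ≈ 2.4277e-5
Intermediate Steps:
1/(Q(-194) + (41386 - (-3905/(-12290) - 3013/(-12185)))) = 1/(-194 + (41386 - (-3905/(-12290) - 3013/(-12185)))) = 1/(-194 + (41386 - (-3905*(-1/12290) - 3013*(-1/12185)))) = 1/(-194 + (41386 - (781/2458 + 3013/12185))) = 1/(-194 + (41386 - 1*16922439/29950730)) = 1/(-194 + (41386 - 16922439/29950730)) = 1/(-194 + 1239523989341/29950730) = 1/(1233713547721/29950730) = 29950730/1233713547721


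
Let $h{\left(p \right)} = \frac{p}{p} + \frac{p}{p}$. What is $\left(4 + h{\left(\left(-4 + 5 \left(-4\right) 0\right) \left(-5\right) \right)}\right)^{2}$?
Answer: $36$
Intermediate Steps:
$h{\left(p \right)} = 2$ ($h{\left(p \right)} = 1 + 1 = 2$)
$\left(4 + h{\left(\left(-4 + 5 \left(-4\right) 0\right) \left(-5\right) \right)}\right)^{2} = \left(4 + 2\right)^{2} = 6^{2} = 36$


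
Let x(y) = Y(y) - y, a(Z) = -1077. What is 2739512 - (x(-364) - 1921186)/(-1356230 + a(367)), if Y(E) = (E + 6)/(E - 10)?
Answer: 695332739058873/253816409 ≈ 2.7395e+6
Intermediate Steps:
Y(E) = (6 + E)/(-10 + E)
x(y) = -y + (6 + y)/(-10 + y) (x(y) = (6 + y)/(-10 + y) - y = -y + (6 + y)/(-10 + y))
2739512 - (x(-364) - 1921186)/(-1356230 + a(367)) = 2739512 - ((6 - 364 - 1*(-364)*(-10 - 364))/(-10 - 364) - 1921186)/(-1356230 - 1077) = 2739512 - ((6 - 364 - 1*(-364)*(-374))/(-374) - 1921186)/(-1357307) = 2739512 - (-(6 - 364 - 136136)/374 - 1921186)*(-1)/1357307 = 2739512 - (-1/374*(-136494) - 1921186)*(-1)/1357307 = 2739512 - (68247/187 - 1921186)*(-1)/1357307 = 2739512 - (-359193535)*(-1)/(187*1357307) = 2739512 - 1*359193535/253816409 = 2739512 - 359193535/253816409 = 695332739058873/253816409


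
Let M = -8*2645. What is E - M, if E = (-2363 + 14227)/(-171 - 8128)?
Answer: 175594976/8299 ≈ 21159.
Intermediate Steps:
E = -11864/8299 (E = 11864/(-8299) = 11864*(-1/8299) = -11864/8299 ≈ -1.4296)
M = -21160
E - M = -11864/8299 - 1*(-21160) = -11864/8299 + 21160 = 175594976/8299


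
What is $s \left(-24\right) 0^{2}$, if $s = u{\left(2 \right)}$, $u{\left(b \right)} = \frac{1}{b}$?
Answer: $0$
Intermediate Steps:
$s = \frac{1}{2} \approx 0.5$
$s \left(-24\right) 0^{2} = \frac{1}{2} \left(-24\right) 0^{2} = \left(-12\right) 0 = 0$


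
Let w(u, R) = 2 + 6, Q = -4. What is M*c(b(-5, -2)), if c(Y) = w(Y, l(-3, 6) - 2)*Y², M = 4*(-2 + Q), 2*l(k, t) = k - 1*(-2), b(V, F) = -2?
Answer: -768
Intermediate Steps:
l(k, t) = 1 + k/2 (l(k, t) = (k - 1*(-2))/2 = (k + 2)/2 = (2 + k)/2 = 1 + k/2)
M = -24 (M = 4*(-2 - 4) = 4*(-6) = -24)
w(u, R) = 8
c(Y) = 8*Y²
M*c(b(-5, -2)) = -192*(-2)² = -192*4 = -24*32 = -768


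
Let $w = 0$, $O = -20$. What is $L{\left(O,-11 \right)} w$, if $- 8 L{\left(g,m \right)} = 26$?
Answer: $0$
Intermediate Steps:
$L{\left(g,m \right)} = - \frac{13}{4}$ ($L{\left(g,m \right)} = \left(- \frac{1}{8}\right) 26 = - \frac{13}{4}$)
$L{\left(O,-11 \right)} w = \left(- \frac{13}{4}\right) 0 = 0$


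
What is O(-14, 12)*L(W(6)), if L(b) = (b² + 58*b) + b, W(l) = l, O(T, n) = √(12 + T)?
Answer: 390*I*√2 ≈ 551.54*I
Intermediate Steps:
L(b) = b² + 59*b
O(-14, 12)*L(W(6)) = √(12 - 14)*(6*(59 + 6)) = √(-2)*(6*65) = (I*√2)*390 = 390*I*√2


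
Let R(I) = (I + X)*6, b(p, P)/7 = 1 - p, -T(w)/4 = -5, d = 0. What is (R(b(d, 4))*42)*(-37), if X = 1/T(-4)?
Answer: -328671/5 ≈ -65734.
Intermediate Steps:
T(w) = 20 (T(w) = -4*(-5) = 20)
X = 1/20 ≈ 0.050000
b(p, P) = 7 - 7*p (b(p, P) = 7*(1 - p) = 7 - 7*p)
R(I) = 3/10 + 6*I (R(I) = (I + 1/20)*6 = (1/20 + I)*6 = 3/10 + 6*I)
(R(b(d, 4))*42)*(-37) = ((3/10 + 6*(7 - 7*0))*42)*(-37) = ((3/10 + 6*(7 + 0))*42)*(-37) = ((3/10 + 6*7)*42)*(-37) = ((3/10 + 42)*42)*(-37) = ((423/10)*42)*(-37) = (8883/5)*(-37) = -328671/5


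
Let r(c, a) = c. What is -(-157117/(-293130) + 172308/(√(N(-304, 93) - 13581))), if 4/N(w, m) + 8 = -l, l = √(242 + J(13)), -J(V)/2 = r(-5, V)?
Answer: -157117/293130 + 172308*I*√(4 + 3*√7)/√(54326 + 40743*√7) ≈ -0.536 + 1478.6*I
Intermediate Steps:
J(V) = 10 (J(V) = -2*(-5) = 10)
l = 6*√7 (l = √(242 + 10) = √252 = 6*√7 ≈ 15.875)
N(w, m) = 4/(-8 - 6*√7)
-(-157117/(-293130) + 172308/(√(N(-304, 93) - 13581))) = -(-157117/(-293130) + 172308/(√((8/47 - 6*√7/47) - 13581))) = -(-157117*(-1/293130) + 172308/(√(-638299/47 - 6*√7/47))) = -(157117/293130 + 172308/√(-638299/47 - 6*√7/47)) = -157117/293130 - 172308/√(-638299/47 - 6*√7/47)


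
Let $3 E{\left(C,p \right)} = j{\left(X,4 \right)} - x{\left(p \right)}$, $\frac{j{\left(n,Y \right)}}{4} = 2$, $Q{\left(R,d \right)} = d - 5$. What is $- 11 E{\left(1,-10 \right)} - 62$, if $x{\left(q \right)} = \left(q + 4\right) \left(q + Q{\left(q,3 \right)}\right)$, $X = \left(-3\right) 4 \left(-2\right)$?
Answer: $\frac{518}{3} \approx 172.67$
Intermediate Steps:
$Q{\left(R,d \right)} = -5 + d$ ($Q{\left(R,d \right)} = d - 5 = -5 + d$)
$X = 24$ ($X = \left(-12\right) \left(-2\right) = 24$)
$j{\left(n,Y \right)} = 8$ ($j{\left(n,Y \right)} = 4 \cdot 2 = 8$)
$x{\left(q \right)} = \left(-2 + q\right) \left(4 + q\right)$ ($x{\left(q \right)} = \left(q + 4\right) \left(q + \left(-5 + 3\right)\right) = \left(4 + q\right) \left(q - 2\right) = \left(4 + q\right) \left(-2 + q\right) = \left(-2 + q\right) \left(4 + q\right)$)
$E{\left(C,p \right)} = \frac{16}{3} - \frac{2 p}{3} - \frac{p^{2}}{3}$ ($E{\left(C,p \right)} = \frac{8 - \left(-8 + p^{2} + 2 p\right)}{3} = \frac{16 - p^{2} - 2 p}{3} = \frac{16}{3} - \frac{2 p}{3} - \frac{p^{2}}{3}$)
$- 11 E{\left(1,-10 \right)} - 62 = - 11 \left(\frac{16}{3} - - \frac{20}{3} - \frac{\left(-10\right)^{2}}{3}\right) - 62 = - 11 \left(\frac{16}{3} + \frac{20}{3} - \frac{100}{3}\right) - 62 = \left(-11\right) \left(- \frac{64}{3}\right) - 62 = \frac{704}{3} - 62 = \frac{518}{3}$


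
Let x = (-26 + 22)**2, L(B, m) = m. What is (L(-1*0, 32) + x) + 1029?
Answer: 1077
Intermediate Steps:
x = 16 (x = (-4)**2 = 16)
(L(-1*0, 32) + x) + 1029 = (32 + 16) + 1029 = 48 + 1029 = 1077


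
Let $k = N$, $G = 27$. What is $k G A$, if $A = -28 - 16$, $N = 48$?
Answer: $-57024$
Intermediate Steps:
$k = 48$
$A = -44$
$k G A = 48 \cdot 27 \left(-44\right) = 1296 \left(-44\right) = -57024$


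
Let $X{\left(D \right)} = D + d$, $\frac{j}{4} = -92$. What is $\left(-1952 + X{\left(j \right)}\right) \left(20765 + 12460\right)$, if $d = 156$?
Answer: $-71898900$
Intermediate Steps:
$j = -368$ ($j = 4 \left(-92\right) = -368$)
$X{\left(D \right)} = 156 + D$ ($X{\left(D \right)} = D + 156 = 156 + D$)
$\left(-1952 + X{\left(j \right)}\right) \left(20765 + 12460\right) = \left(-1952 + \left(156 - 368\right)\right) \left(20765 + 12460\right) = \left(-1952 - 212\right) 33225 = \left(-2164\right) 33225 = -71898900$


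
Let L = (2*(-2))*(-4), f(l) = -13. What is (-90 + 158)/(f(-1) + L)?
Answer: 68/3 ≈ 22.667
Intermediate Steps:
L = 16 (L = -4*(-4) = 16)
(-90 + 158)/(f(-1) + L) = (-90 + 158)/(-13 + 16) = 68/3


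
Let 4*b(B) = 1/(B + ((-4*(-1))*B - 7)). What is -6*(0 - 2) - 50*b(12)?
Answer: 1247/106 ≈ 11.764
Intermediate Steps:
b(B) = 1/(4*(-7 + 5*B)) (b(B) = 1/(4*(B + ((-4*(-1))*B - 7))) = 1/(4*(B + (4*B - 7))) = 1/(4*(B + (-7 + 4*B))) = 1/(4*(-7 + 5*B)))
-6*(0 - 2) - 50*b(12) = -6*(0 - 2) - 25/(2*(-7 + 5*12)) = -6*(-2) - 25/(2*(-7 + 60)) = 12 - 25/(2*53) = 12 - 50*1/212 = 12 - 25/106 = 1247/106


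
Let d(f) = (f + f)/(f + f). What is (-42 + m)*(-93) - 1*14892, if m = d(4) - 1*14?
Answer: -9777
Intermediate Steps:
d(f) = 1 (d(f) = (2*f)/((2*f)) = (2*f)*(1/(2*f)) = 1)
m = -13 (m = 1 - 1*14 = 1 - 14 = -13)
(-42 + m)*(-93) - 1*14892 = (-42 - 13)*(-93) - 1*14892 = -55*(-93) - 14892 = 5115 - 14892 = -9777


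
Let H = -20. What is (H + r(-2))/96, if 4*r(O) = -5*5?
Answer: -35/128 ≈ -0.27344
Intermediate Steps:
r(O) = -25/4 (r(O) = (-5*5)/4 = (¼)*(-25) = -25/4)
(H + r(-2))/96 = (-20 - 25/4)/96 = -105/4*1/96 = -35/128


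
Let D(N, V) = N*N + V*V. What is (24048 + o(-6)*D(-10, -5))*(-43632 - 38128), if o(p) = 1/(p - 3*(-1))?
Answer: -5888273440/3 ≈ -1.9628e+9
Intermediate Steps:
o(p) = 1/(3 + p) (o(p) = 1/(p + 3) = 1/(3 + p))
D(N, V) = N**2 + V**2
(24048 + o(-6)*D(-10, -5))*(-43632 - 38128) = (24048 + ((-10)**2 + (-5)**2)/(3 - 6))*(-43632 - 38128) = (24048 + (100 + 25)/(-3))*(-81760) = (24048 - 1/3*125)*(-81760) = (24048 - 125/3)*(-81760) = (72019/3)*(-81760) = -5888273440/3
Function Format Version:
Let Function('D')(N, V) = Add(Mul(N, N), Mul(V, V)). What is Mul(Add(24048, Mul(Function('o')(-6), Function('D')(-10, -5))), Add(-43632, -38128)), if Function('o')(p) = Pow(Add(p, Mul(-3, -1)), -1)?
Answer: Rational(-5888273440, 3) ≈ -1.9628e+9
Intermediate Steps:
Function('o')(p) = Pow(Add(3, p), -1) (Function('o')(p) = Pow(Add(p, 3), -1) = Pow(Add(3, p), -1))
Function('D')(N, V) = Add(Pow(N, 2), Pow(V, 2))
Mul(Add(24048, Mul(Function('o')(-6), Function('D')(-10, -5))), Add(-43632, -38128)) = Mul(Add(24048, Mul(Pow(Add(3, -6), -1), Add(Pow(-10, 2), Pow(-5, 2)))), Add(-43632, -38128)) = Mul(Add(24048, Mul(Pow(-3, -1), Add(100, 25))), -81760) = Mul(Add(24048, Mul(Rational(-1, 3), 125)), -81760) = Mul(Add(24048, Rational(-125, 3)), -81760) = Mul(Rational(72019, 3), -81760) = Rational(-5888273440, 3)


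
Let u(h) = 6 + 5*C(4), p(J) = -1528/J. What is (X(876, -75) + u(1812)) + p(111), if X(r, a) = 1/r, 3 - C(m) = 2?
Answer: -29869/10804 ≈ -2.7646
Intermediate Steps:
C(m) = 1 (C(m) = 3 - 1*2 = 3 - 2 = 1)
u(h) = 11 (u(h) = 6 + 5*1 = 6 + 5 = 11)
(X(876, -75) + u(1812)) + p(111) = (1/876 + 11) - 1528/111 = (1/876 + 11) - 1528*1/111 = 9637/876 - 1528/111 = -29869/10804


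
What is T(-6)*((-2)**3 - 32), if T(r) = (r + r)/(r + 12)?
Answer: 80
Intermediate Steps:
T(r) = 2*r/(12 + r) (T(r) = (2*r)/(12 + r) = 2*r/(12 + r))
T(-6)*((-2)**3 - 32) = (2*(-6)/(12 - 6))*((-2)**3 - 32) = (2*(-6)/6)*(-8 - 32) = (2*(-6)*(1/6))*(-40) = -2*(-40) = 80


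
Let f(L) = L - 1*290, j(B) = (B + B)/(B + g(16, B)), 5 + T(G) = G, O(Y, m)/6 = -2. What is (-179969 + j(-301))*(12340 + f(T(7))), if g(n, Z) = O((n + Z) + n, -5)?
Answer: -678885484140/313 ≈ -2.1690e+9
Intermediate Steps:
O(Y, m) = -12 (O(Y, m) = 6*(-2) = -12)
g(n, Z) = -12
T(G) = -5 + G
j(B) = 2*B/(-12 + B) (j(B) = (B + B)/(B - 12) = (2*B)/(-12 + B) = 2*B/(-12 + B))
f(L) = -290 + L (f(L) = L - 290 = -290 + L)
(-179969 + j(-301))*(12340 + f(T(7))) = (-179969 + 2*(-301)/(-12 - 301))*(12340 + (-290 + (-5 + 7))) = (-179969 + 2*(-301)/(-313))*(12340 + (-290 + 2)) = (-179969 + 2*(-301)*(-1/313))*(12340 - 288) = (-179969 + 602/313)*12052 = -56329695/313*12052 = -678885484140/313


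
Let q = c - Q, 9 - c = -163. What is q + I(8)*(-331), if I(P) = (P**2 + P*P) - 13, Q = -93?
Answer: -37800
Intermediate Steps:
c = 172 (c = 9 - 1*(-163) = 9 + 163 = 172)
I(P) = -13 + 2*P**2 (I(P) = (P**2 + P**2) - 13 = 2*P**2 - 13 = -13 + 2*P**2)
q = 265 (q = 172 - 1*(-93) = 172 + 93 = 265)
q + I(8)*(-331) = 265 + (-13 + 2*8**2)*(-331) = 265 + (-13 + 2*64)*(-331) = 265 + (-13 + 128)*(-331) = 265 + 115*(-331) = 265 - 38065 = -37800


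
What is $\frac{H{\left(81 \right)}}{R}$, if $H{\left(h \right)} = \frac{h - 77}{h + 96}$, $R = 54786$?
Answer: $\frac{2}{4848561} \approx 4.1249 \cdot 10^{-7}$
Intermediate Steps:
$H{\left(h \right)} = \frac{-77 + h}{96 + h}$
$\frac{H{\left(81 \right)}}{R} = \frac{\frac{1}{96 + 81} \left(-77 + 81\right)}{54786} = \frac{1}{177} \cdot 4 \cdot \frac{1}{54786} = \frac{4}{177} \cdot \frac{1}{54786} = \frac{2}{4848561}$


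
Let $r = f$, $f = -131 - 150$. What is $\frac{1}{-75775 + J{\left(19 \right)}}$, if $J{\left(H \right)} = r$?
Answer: $- \frac{1}{76056} \approx -1.3148 \cdot 10^{-5}$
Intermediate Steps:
$f = -281$
$r = -281$
$J{\left(H \right)} = -281$
$\frac{1}{-75775 + J{\left(19 \right)}} = \frac{1}{-75775 - 281} = \frac{1}{-76056} = - \frac{1}{76056}$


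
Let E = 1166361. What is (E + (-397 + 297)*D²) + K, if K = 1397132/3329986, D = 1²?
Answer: 176528827249/151363 ≈ 1.1663e+6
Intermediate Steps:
D = 1
K = 63506/151363 (K = 1397132*(1/3329986) = 63506/151363 ≈ 0.41956)
(E + (-397 + 297)*D²) + K = (1166361 + (-397 + 297)*1²) + 63506/151363 = (1166361 - 100*1) + 63506/151363 = (1166361 - 100) + 63506/151363 = 1166261 + 63506/151363 = 176528827249/151363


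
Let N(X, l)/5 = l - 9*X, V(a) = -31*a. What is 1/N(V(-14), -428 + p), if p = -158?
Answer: -1/22460 ≈ -4.4524e-5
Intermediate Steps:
N(X, l) = -45*X + 5*l (N(X, l) = 5*(l - 9*X) = -45*X + 5*l)
1/N(V(-14), -428 + p) = 1/(-(-1395)*(-14) + 5*(-428 - 158)) = 1/(-45*434 + 5*(-586)) = 1/(-19530 - 2930) = 1/(-22460) = -1/22460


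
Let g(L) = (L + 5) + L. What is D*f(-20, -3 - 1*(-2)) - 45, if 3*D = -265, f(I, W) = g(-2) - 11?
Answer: 2515/3 ≈ 838.33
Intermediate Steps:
g(L) = 5 + 2*L (g(L) = (5 + L) + L = 5 + 2*L)
f(I, W) = -10 (f(I, W) = (5 + 2*(-2)) - 11 = (5 - 4) - 11 = 1 - 11 = -10)
D = -265/3 (D = (⅓)*(-265) = -265/3 ≈ -88.333)
D*f(-20, -3 - 1*(-2)) - 45 = -265/3*(-10) - 45 = 2650/3 - 45 = 2515/3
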